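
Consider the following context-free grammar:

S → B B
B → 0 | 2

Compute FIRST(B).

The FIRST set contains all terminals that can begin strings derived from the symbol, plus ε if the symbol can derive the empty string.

We compute FIRST(B) using the standard algorithm.
FIRST(B) = {0, 2}
FIRST(S) = {0, 2}
Therefore, FIRST(B) = {0, 2}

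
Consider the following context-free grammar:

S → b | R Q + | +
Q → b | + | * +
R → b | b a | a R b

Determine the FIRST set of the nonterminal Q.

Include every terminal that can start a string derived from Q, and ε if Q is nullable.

We compute FIRST(Q) using the standard algorithm.
FIRST(Q) = {*, +, b}
FIRST(R) = {a, b}
FIRST(S) = {+, a, b}
Therefore, FIRST(Q) = {*, +, b}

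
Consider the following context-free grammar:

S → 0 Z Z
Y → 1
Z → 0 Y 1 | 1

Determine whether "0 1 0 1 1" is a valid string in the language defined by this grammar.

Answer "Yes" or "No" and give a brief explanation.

Yes - a valid derivation exists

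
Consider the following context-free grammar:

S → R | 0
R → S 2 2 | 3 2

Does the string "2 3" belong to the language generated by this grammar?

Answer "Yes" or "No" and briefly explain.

No - no valid derivation exists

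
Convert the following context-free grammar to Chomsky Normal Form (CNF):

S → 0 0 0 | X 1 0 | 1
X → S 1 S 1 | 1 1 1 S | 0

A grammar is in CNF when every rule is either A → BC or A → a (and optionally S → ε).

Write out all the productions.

T0 → 0; T1 → 1; S → 1; X → 0; S → T0 X0; X0 → T0 T0; S → X X1; X1 → T1 T0; X → S X2; X2 → T1 X3; X3 → S T1; X → T1 X4; X4 → T1 X5; X5 → T1 S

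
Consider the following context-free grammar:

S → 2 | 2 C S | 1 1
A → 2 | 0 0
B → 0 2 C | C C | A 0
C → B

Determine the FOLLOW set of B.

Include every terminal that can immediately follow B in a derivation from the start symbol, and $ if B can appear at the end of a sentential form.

We compute FOLLOW(B) using the standard algorithm.
FOLLOW(S) starts with {$}.
FIRST(A) = {0, 2}
FIRST(B) = {0, 2}
FIRST(C) = {0, 2}
FIRST(S) = {1, 2}
FOLLOW(A) = {0}
FOLLOW(B) = {0, 1, 2}
FOLLOW(C) = {0, 1, 2}
FOLLOW(S) = {$}
Therefore, FOLLOW(B) = {0, 1, 2}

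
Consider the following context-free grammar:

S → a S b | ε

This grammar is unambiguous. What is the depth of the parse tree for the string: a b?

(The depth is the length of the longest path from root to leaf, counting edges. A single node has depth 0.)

2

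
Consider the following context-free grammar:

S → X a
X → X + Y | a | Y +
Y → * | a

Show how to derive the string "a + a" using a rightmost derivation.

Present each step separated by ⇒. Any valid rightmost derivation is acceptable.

S ⇒ X a ⇒ Y + a ⇒ a + a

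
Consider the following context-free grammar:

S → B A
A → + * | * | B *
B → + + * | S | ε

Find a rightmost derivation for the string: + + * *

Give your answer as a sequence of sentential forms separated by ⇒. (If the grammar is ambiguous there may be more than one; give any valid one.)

S ⇒ B A ⇒ B * ⇒ + + * *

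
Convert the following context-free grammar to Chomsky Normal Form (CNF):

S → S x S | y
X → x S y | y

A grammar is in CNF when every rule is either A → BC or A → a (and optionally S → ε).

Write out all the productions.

TX → x; S → y; TY → y; X → y; S → S X0; X0 → TX S; X → TX X1; X1 → S TY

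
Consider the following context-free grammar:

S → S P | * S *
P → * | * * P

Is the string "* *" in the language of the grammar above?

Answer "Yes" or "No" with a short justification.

No - no valid derivation exists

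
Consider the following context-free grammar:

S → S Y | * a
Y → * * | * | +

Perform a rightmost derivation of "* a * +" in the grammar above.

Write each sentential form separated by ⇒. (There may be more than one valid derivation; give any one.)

S ⇒ S Y ⇒ S + ⇒ S Y + ⇒ S * + ⇒ * a * +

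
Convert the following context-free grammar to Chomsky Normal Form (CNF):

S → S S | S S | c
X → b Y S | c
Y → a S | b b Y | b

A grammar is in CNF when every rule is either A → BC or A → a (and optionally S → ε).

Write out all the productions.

S → c; TB → b; X → c; TA → a; Y → b; S → S S; S → S S; X → TB X0; X0 → Y S; Y → TA S; Y → TB X1; X1 → TB Y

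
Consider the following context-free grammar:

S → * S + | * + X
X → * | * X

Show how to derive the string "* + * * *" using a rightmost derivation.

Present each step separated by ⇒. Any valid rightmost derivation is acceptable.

S ⇒ * + X ⇒ * + * X ⇒ * + * * X ⇒ * + * * *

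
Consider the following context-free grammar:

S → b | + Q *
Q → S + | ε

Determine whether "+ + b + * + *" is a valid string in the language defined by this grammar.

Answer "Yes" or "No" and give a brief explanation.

Yes - a valid derivation exists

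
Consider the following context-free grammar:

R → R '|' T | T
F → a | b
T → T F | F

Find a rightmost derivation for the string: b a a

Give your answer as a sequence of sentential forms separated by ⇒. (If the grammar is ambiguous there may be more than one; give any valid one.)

R ⇒ T ⇒ T F ⇒ T a ⇒ T F a ⇒ T a a ⇒ F a a ⇒ b a a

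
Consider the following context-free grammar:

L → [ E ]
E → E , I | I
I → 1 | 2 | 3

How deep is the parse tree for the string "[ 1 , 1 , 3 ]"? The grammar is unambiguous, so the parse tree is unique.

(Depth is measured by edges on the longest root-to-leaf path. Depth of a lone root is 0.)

5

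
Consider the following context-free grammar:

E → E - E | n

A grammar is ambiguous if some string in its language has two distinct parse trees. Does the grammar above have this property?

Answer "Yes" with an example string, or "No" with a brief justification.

Yes - the string 'n - n - n - n' has two distinct parse trees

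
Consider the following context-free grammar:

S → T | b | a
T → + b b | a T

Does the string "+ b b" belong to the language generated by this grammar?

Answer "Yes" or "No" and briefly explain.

Yes - a valid derivation exists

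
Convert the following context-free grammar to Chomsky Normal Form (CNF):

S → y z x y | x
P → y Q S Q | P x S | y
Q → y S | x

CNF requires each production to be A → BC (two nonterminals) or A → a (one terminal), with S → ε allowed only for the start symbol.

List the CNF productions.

TY → y; TZ → z; TX → x; S → x; P → y; Q → x; S → TY X0; X0 → TZ X1; X1 → TX TY; P → TY X2; X2 → Q X3; X3 → S Q; P → P X4; X4 → TX S; Q → TY S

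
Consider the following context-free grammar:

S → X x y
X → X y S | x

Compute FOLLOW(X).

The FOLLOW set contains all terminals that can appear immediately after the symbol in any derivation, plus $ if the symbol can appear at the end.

We compute FOLLOW(X) using the standard algorithm.
FOLLOW(S) starts with {$}.
FIRST(S) = {x}
FIRST(X) = {x}
FOLLOW(S) = {$, x, y}
FOLLOW(X) = {x, y}
Therefore, FOLLOW(X) = {x, y}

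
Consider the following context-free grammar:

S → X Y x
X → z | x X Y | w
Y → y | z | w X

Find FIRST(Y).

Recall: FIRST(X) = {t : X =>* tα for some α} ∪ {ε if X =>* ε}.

We compute FIRST(Y) using the standard algorithm.
FIRST(S) = {w, x, z}
FIRST(X) = {w, x, z}
FIRST(Y) = {w, y, z}
Therefore, FIRST(Y) = {w, y, z}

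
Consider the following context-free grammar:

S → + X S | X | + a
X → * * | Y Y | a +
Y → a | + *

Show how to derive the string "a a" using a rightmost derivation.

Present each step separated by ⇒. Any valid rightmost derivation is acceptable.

S ⇒ X ⇒ Y Y ⇒ Y a ⇒ a a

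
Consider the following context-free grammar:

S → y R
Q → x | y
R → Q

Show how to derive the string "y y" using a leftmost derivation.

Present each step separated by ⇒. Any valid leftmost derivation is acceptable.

S ⇒ y R ⇒ y Q ⇒ y y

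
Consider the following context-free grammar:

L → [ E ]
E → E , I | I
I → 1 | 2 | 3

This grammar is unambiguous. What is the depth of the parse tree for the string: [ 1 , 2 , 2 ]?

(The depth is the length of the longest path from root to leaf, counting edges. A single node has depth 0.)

5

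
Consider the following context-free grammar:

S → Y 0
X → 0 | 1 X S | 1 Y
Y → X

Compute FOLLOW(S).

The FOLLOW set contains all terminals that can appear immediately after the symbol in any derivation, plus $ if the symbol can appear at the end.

We compute FOLLOW(S) using the standard algorithm.
FOLLOW(S) starts with {$}.
FIRST(S) = {0, 1}
FIRST(X) = {0, 1}
FIRST(Y) = {0, 1}
FOLLOW(S) = {$, 0, 1}
FOLLOW(X) = {0, 1}
FOLLOW(Y) = {0, 1}
Therefore, FOLLOW(S) = {$, 0, 1}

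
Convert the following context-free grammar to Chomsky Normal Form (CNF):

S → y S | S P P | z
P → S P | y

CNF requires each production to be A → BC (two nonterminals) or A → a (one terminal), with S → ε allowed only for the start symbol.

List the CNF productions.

TY → y; S → z; P → y; S → TY S; S → S X0; X0 → P P; P → S P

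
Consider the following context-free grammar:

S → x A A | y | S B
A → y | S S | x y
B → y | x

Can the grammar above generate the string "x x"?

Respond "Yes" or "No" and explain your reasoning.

No - no valid derivation exists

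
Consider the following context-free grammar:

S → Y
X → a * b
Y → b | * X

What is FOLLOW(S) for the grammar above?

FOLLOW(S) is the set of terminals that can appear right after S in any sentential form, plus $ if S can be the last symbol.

We compute FOLLOW(S) using the standard algorithm.
FOLLOW(S) starts with {$}.
FIRST(S) = {*, b}
FIRST(X) = {a}
FIRST(Y) = {*, b}
FOLLOW(S) = {$}
FOLLOW(X) = {$}
FOLLOW(Y) = {$}
Therefore, FOLLOW(S) = {$}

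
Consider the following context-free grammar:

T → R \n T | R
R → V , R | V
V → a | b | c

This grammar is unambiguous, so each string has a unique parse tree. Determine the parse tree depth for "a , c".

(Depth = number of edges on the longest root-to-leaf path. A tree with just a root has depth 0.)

4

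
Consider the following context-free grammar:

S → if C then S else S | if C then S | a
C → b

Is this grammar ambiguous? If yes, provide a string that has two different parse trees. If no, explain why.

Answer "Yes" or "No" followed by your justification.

Yes - the string 'if b then if b then a else a' has two distinct leftmost derivations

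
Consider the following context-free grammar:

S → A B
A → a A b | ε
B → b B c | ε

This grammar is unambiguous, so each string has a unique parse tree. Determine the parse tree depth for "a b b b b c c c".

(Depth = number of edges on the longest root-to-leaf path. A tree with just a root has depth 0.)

5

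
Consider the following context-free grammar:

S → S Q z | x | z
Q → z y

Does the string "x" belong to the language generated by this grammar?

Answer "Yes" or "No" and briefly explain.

Yes - a valid derivation exists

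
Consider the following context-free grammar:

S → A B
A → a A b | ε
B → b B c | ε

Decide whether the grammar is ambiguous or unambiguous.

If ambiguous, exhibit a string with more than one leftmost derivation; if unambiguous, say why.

Unambiguous - every string in the language has a unique leftmost derivation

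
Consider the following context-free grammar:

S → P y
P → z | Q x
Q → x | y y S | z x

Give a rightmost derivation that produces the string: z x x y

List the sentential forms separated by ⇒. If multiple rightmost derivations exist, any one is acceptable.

S ⇒ P y ⇒ Q x y ⇒ z x x y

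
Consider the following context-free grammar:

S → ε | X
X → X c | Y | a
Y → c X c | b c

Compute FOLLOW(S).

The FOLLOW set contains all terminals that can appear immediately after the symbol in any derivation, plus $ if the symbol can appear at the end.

We compute FOLLOW(S) using the standard algorithm.
FOLLOW(S) starts with {$}.
FIRST(S) = {a, b, c, ε}
FIRST(X) = {a, b, c}
FIRST(Y) = {b, c}
FOLLOW(S) = {$}
FOLLOW(X) = {$, c}
FOLLOW(Y) = {$, c}
Therefore, FOLLOW(S) = {$}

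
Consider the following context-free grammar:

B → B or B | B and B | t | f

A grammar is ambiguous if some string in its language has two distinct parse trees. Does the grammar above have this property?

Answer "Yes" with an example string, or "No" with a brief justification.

Yes - the string 't and t or f and f or t' has two distinct parse trees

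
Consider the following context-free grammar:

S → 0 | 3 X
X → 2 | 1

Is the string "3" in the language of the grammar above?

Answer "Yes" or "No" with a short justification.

No - no valid derivation exists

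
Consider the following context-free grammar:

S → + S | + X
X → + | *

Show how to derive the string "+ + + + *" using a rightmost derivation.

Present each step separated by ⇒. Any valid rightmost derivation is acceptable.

S ⇒ + S ⇒ + + S ⇒ + + + S ⇒ + + + + X ⇒ + + + + *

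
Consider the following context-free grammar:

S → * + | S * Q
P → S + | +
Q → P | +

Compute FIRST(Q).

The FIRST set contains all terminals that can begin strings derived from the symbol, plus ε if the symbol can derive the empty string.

We compute FIRST(Q) using the standard algorithm.
FIRST(P) = {*, +}
FIRST(Q) = {*, +}
FIRST(S) = {*}
Therefore, FIRST(Q) = {*, +}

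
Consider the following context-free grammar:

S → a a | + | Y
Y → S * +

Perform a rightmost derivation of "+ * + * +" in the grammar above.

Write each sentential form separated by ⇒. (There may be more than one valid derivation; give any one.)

S ⇒ Y ⇒ S * + ⇒ Y * + ⇒ S * + * + ⇒ + * + * +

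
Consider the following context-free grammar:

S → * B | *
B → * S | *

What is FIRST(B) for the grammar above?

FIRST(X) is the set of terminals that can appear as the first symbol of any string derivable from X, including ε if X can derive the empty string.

We compute FIRST(B) using the standard algorithm.
FIRST(B) = {*}
FIRST(S) = {*}
Therefore, FIRST(B) = {*}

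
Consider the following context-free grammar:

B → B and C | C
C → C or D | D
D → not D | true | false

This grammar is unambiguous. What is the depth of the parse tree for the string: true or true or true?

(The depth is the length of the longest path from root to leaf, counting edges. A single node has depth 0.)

5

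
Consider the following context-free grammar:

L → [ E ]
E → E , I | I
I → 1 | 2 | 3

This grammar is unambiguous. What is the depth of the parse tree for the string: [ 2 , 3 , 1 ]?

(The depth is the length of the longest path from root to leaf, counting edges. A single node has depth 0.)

5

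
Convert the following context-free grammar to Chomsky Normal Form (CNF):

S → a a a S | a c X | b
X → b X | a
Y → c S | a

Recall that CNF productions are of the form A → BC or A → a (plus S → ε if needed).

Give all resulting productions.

TA → a; TC → c; S → b; TB → b; X → a; Y → a; S → TA X0; X0 → TA X1; X1 → TA S; S → TA X2; X2 → TC X; X → TB X; Y → TC S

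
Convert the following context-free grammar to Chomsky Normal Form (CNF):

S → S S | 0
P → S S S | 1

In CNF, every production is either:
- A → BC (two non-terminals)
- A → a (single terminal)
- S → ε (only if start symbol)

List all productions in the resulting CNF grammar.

S → 0; P → 1; S → S S; P → S X0; X0 → S S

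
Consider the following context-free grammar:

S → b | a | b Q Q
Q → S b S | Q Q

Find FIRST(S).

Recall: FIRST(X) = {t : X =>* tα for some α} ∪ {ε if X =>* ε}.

We compute FIRST(S) using the standard algorithm.
FIRST(Q) = {a, b}
FIRST(S) = {a, b}
Therefore, FIRST(S) = {a, b}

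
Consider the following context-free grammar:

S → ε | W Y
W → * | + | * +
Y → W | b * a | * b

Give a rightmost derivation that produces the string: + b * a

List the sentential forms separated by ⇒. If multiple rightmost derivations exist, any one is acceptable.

S ⇒ W Y ⇒ W b * a ⇒ + b * a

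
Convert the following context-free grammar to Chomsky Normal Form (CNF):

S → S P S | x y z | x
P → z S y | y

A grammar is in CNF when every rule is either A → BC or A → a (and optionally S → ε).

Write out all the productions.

TX → x; TY → y; TZ → z; S → x; P → y; S → S X0; X0 → P S; S → TX X1; X1 → TY TZ; P → TZ X2; X2 → S TY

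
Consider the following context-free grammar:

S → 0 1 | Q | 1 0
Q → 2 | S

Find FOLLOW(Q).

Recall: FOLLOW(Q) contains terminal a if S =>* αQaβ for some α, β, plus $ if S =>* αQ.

We compute FOLLOW(Q) using the standard algorithm.
FOLLOW(S) starts with {$}.
FIRST(Q) = {0, 1, 2}
FIRST(S) = {0, 1, 2}
FOLLOW(Q) = {$}
FOLLOW(S) = {$}
Therefore, FOLLOW(Q) = {$}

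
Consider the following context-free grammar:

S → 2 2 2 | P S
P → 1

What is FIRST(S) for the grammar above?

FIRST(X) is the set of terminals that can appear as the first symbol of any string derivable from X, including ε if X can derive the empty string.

We compute FIRST(S) using the standard algorithm.
FIRST(P) = {1}
FIRST(S) = {1, 2}
Therefore, FIRST(S) = {1, 2}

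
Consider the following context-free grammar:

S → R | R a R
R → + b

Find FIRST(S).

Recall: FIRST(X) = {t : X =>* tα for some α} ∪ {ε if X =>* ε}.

We compute FIRST(S) using the standard algorithm.
FIRST(R) = {+}
FIRST(S) = {+}
Therefore, FIRST(S) = {+}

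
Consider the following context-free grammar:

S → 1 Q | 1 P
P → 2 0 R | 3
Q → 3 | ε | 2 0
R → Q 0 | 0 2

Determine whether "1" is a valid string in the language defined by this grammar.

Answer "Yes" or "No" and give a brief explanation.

Yes - a valid derivation exists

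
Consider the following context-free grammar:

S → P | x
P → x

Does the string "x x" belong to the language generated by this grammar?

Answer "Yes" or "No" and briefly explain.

No - no valid derivation exists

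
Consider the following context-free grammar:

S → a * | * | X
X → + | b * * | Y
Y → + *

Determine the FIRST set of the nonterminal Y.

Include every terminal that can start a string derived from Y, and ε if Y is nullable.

We compute FIRST(Y) using the standard algorithm.
FIRST(S) = {*, +, a, b}
FIRST(X) = {+, b}
FIRST(Y) = {+}
Therefore, FIRST(Y) = {+}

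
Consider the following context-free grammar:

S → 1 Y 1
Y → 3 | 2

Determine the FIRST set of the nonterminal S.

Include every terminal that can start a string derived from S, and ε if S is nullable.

We compute FIRST(S) using the standard algorithm.
FIRST(S) = {1}
FIRST(Y) = {2, 3}
Therefore, FIRST(S) = {1}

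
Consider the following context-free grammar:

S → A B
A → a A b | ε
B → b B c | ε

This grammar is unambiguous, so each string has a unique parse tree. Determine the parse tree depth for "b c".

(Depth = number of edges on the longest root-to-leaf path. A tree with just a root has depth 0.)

3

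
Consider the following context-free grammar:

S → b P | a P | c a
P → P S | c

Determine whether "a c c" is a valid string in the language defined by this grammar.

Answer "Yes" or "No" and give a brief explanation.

No - no valid derivation exists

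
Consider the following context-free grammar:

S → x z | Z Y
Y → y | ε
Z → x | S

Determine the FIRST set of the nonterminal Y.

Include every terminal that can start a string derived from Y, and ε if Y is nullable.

We compute FIRST(Y) using the standard algorithm.
FIRST(S) = {x}
FIRST(Y) = {y, ε}
FIRST(Z) = {x}
Therefore, FIRST(Y) = {y, ε}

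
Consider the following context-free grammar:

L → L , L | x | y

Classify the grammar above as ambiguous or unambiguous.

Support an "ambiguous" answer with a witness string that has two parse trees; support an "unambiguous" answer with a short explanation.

Ambiguous - the string 'x , x , y' has two distinct parse trees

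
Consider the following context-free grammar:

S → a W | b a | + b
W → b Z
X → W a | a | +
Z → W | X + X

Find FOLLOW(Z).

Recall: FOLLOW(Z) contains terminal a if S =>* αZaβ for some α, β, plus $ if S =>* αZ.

We compute FOLLOW(Z) using the standard algorithm.
FOLLOW(S) starts with {$}.
FIRST(S) = {+, a, b}
FIRST(W) = {b}
FIRST(X) = {+, a, b}
FIRST(Z) = {+, a, b}
FOLLOW(S) = {$}
FOLLOW(W) = {$, a}
FOLLOW(X) = {$, +, a}
FOLLOW(Z) = {$, a}
Therefore, FOLLOW(Z) = {$, a}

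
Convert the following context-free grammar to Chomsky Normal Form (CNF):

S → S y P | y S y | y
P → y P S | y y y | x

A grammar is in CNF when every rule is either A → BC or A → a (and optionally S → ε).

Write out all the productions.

TY → y; S → y; P → x; S → S X0; X0 → TY P; S → TY X1; X1 → S TY; P → TY X2; X2 → P S; P → TY X3; X3 → TY TY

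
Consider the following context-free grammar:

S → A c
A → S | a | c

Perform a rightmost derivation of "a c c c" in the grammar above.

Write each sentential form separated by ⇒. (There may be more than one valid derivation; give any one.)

S ⇒ A c ⇒ S c ⇒ A c c ⇒ S c c ⇒ A c c c ⇒ a c c c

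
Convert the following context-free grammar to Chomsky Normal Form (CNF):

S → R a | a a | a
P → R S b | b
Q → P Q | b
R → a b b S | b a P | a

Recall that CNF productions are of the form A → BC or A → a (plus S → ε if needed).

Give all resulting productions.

TA → a; S → a; TB → b; P → b; Q → b; R → a; S → R TA; S → TA TA; P → R X0; X0 → S TB; Q → P Q; R → TA X1; X1 → TB X2; X2 → TB S; R → TB X3; X3 → TA P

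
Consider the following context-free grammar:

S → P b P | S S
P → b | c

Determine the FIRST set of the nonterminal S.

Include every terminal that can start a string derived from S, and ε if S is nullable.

We compute FIRST(S) using the standard algorithm.
FIRST(P) = {b, c}
FIRST(S) = {b, c}
Therefore, FIRST(S) = {b, c}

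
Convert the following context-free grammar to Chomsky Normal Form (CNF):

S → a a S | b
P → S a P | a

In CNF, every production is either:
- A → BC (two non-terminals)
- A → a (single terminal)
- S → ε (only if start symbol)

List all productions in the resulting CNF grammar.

TA → a; S → b; P → a; S → TA X0; X0 → TA S; P → S X1; X1 → TA P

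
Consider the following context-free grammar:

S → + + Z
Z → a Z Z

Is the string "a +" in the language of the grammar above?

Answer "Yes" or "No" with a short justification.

No - no valid derivation exists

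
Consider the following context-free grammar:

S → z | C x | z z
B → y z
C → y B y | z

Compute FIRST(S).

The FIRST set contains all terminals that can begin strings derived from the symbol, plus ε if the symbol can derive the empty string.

We compute FIRST(S) using the standard algorithm.
FIRST(B) = {y}
FIRST(C) = {y, z}
FIRST(S) = {y, z}
Therefore, FIRST(S) = {y, z}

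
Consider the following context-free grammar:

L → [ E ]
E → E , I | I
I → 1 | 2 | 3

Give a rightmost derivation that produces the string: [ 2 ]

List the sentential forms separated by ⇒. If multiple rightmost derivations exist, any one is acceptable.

L ⇒ [ E ] ⇒ [ I ] ⇒ [ 2 ]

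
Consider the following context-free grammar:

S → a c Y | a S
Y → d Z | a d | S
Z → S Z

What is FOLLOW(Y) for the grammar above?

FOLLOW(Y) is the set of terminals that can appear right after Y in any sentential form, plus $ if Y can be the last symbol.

We compute FOLLOW(Y) using the standard algorithm.
FOLLOW(S) starts with {$}.
FIRST(S) = {a}
FIRST(Y) = {a, d}
FIRST(Z) = {a}
FOLLOW(S) = {$, a}
FOLLOW(Y) = {$, a}
FOLLOW(Z) = {$, a}
Therefore, FOLLOW(Y) = {$, a}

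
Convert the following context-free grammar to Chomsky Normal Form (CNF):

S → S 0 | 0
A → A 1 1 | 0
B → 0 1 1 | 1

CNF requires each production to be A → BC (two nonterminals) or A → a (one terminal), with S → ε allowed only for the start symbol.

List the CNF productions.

T0 → 0; S → 0; T1 → 1; A → 0; B → 1; S → S T0; A → A X0; X0 → T1 T1; B → T0 X1; X1 → T1 T1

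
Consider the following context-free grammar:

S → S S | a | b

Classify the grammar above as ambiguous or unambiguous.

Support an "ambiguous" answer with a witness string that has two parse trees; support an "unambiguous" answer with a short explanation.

Ambiguous - the string 'a a a a a b' has two distinct parse trees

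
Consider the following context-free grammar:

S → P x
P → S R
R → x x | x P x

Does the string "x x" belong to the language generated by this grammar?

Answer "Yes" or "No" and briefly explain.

No - no valid derivation exists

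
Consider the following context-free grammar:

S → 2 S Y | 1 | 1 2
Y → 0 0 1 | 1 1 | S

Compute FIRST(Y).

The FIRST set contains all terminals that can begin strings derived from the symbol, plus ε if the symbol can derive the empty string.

We compute FIRST(Y) using the standard algorithm.
FIRST(S) = {1, 2}
FIRST(Y) = {0, 1, 2}
Therefore, FIRST(Y) = {0, 1, 2}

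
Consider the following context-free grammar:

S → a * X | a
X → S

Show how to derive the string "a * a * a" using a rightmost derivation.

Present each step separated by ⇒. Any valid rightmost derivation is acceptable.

S ⇒ a * X ⇒ a * S ⇒ a * a * X ⇒ a * a * S ⇒ a * a * a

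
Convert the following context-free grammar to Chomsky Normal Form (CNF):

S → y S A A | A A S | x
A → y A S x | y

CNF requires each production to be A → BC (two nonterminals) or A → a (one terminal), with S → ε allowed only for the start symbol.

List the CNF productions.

TY → y; S → x; TX → x; A → y; S → TY X0; X0 → S X1; X1 → A A; S → A X2; X2 → A S; A → TY X3; X3 → A X4; X4 → S TX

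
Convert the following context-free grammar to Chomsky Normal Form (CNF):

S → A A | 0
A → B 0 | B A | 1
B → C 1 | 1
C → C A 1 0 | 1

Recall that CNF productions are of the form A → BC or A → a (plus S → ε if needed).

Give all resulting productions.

S → 0; T0 → 0; A → 1; T1 → 1; B → 1; C → 1; S → A A; A → B T0; A → B A; B → C T1; C → C X0; X0 → A X1; X1 → T1 T0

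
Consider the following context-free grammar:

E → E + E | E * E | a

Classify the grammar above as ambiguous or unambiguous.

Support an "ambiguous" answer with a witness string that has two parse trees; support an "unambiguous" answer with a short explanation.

Ambiguous - the string 'a * a * a + a + a' has two distinct parse trees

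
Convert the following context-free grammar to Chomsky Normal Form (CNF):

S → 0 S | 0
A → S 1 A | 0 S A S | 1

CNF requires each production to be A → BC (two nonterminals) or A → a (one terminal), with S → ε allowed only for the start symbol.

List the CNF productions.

T0 → 0; S → 0; T1 → 1; A → 1; S → T0 S; A → S X0; X0 → T1 A; A → T0 X1; X1 → S X2; X2 → A S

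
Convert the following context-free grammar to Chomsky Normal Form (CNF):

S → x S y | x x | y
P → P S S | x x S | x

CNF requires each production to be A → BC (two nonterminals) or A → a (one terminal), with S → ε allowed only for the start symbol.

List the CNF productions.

TX → x; TY → y; S → y; P → x; S → TX X0; X0 → S TY; S → TX TX; P → P X1; X1 → S S; P → TX X2; X2 → TX S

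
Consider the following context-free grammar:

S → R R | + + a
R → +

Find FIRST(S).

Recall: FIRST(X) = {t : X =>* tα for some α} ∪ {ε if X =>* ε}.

We compute FIRST(S) using the standard algorithm.
FIRST(R) = {+}
FIRST(S) = {+}
Therefore, FIRST(S) = {+}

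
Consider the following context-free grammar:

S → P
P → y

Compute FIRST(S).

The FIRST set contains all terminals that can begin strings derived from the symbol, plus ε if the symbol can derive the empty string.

We compute FIRST(S) using the standard algorithm.
FIRST(P) = {y}
FIRST(S) = {y}
Therefore, FIRST(S) = {y}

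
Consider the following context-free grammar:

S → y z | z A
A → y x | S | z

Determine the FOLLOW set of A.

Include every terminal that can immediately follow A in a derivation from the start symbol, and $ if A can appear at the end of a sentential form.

We compute FOLLOW(A) using the standard algorithm.
FOLLOW(S) starts with {$}.
FIRST(A) = {y, z}
FIRST(S) = {y, z}
FOLLOW(A) = {$}
FOLLOW(S) = {$}
Therefore, FOLLOW(A) = {$}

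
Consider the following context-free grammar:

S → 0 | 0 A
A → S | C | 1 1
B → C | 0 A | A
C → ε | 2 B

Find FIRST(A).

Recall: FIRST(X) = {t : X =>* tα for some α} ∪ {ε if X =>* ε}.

We compute FIRST(A) using the standard algorithm.
FIRST(A) = {0, 1, 2, ε}
FIRST(B) = {0, 1, 2, ε}
FIRST(C) = {2, ε}
FIRST(S) = {0}
Therefore, FIRST(A) = {0, 1, 2, ε}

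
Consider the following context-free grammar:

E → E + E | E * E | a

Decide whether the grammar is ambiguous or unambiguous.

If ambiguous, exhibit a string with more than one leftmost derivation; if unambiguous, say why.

Ambiguous - the string 'a + a + a + a + a' has two distinct leftmost derivations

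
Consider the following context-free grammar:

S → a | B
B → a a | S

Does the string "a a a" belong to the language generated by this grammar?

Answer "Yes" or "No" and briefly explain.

No - no valid derivation exists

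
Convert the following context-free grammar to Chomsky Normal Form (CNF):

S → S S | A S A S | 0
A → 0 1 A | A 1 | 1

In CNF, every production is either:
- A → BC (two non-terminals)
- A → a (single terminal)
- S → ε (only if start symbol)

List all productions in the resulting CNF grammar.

S → 0; T0 → 0; T1 → 1; A → 1; S → S S; S → A X0; X0 → S X1; X1 → A S; A → T0 X2; X2 → T1 A; A → A T1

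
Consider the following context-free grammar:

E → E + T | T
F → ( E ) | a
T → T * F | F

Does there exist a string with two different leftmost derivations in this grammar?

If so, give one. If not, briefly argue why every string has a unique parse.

No - every string in the language has a unique leftmost derivation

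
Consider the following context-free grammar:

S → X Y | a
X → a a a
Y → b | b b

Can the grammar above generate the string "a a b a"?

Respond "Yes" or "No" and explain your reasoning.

No - no valid derivation exists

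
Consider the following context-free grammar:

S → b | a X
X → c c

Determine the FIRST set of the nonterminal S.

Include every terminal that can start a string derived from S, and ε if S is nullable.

We compute FIRST(S) using the standard algorithm.
FIRST(S) = {a, b}
FIRST(X) = {c}
Therefore, FIRST(S) = {a, b}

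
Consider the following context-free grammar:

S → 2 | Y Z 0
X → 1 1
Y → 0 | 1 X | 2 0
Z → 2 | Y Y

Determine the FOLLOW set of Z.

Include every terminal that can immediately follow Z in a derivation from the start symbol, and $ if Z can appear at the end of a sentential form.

We compute FOLLOW(Z) using the standard algorithm.
FOLLOW(S) starts with {$}.
FIRST(S) = {0, 1, 2}
FIRST(X) = {1}
FIRST(Y) = {0, 1, 2}
FIRST(Z) = {0, 1, 2}
FOLLOW(S) = {$}
FOLLOW(X) = {0, 1, 2}
FOLLOW(Y) = {0, 1, 2}
FOLLOW(Z) = {0}
Therefore, FOLLOW(Z) = {0}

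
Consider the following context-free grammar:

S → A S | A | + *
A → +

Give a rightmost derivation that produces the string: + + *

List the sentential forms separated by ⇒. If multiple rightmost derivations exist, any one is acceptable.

S ⇒ A S ⇒ A + * ⇒ + + *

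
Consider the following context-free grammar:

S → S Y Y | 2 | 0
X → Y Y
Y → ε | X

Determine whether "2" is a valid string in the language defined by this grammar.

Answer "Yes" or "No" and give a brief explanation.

Yes - a valid derivation exists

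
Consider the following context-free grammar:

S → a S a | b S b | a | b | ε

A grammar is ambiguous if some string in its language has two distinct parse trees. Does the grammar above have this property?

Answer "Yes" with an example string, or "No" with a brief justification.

No - the grammar is unambiguous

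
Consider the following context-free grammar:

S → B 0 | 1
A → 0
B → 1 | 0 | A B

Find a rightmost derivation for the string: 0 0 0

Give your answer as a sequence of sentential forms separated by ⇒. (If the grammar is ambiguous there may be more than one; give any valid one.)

S ⇒ B 0 ⇒ A B 0 ⇒ A 0 0 ⇒ 0 0 0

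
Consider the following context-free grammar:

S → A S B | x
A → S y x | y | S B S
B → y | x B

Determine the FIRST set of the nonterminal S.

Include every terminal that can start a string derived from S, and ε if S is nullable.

We compute FIRST(S) using the standard algorithm.
FIRST(A) = {x, y}
FIRST(B) = {x, y}
FIRST(S) = {x, y}
Therefore, FIRST(S) = {x, y}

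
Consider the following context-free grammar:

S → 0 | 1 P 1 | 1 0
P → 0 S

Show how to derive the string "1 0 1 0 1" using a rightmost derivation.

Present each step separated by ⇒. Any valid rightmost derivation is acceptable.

S ⇒ 1 P 1 ⇒ 1 0 S 1 ⇒ 1 0 1 0 1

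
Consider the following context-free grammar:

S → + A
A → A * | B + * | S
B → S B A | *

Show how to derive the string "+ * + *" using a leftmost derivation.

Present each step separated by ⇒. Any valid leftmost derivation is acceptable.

S ⇒ + A ⇒ + B + * ⇒ + * + *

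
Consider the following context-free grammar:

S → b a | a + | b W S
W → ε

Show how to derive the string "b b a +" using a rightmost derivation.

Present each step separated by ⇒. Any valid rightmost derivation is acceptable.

S ⇒ b W S ⇒ b W b W S ⇒ b W b W a + ⇒ b W b a + ⇒ b b a +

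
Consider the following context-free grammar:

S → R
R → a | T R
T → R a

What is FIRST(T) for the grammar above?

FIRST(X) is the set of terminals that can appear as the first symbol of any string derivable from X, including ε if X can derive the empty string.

We compute FIRST(T) using the standard algorithm.
FIRST(R) = {a}
FIRST(S) = {a}
FIRST(T) = {a}
Therefore, FIRST(T) = {a}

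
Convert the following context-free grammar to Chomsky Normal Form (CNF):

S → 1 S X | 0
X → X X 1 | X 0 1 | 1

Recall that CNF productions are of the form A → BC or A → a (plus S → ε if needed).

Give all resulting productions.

T1 → 1; S → 0; T0 → 0; X → 1; S → T1 X0; X0 → S X; X → X X1; X1 → X T1; X → X X2; X2 → T0 T1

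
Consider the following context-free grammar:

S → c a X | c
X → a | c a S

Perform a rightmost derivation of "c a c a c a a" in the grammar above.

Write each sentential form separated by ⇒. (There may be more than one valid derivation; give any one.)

S ⇒ c a X ⇒ c a c a S ⇒ c a c a c a X ⇒ c a c a c a a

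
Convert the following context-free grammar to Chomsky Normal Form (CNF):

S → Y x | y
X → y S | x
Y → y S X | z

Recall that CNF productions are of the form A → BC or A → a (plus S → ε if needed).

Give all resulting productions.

TX → x; S → y; TY → y; X → x; Y → z; S → Y TX; X → TY S; Y → TY X0; X0 → S X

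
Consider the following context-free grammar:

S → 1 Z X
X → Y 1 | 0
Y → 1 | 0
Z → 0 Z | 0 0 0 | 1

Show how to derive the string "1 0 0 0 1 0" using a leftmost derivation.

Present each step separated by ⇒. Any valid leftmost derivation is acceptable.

S ⇒ 1 Z X ⇒ 1 0 Z X ⇒ 1 0 0 Z X ⇒ 1 0 0 0 Z X ⇒ 1 0 0 0 1 X ⇒ 1 0 0 0 1 0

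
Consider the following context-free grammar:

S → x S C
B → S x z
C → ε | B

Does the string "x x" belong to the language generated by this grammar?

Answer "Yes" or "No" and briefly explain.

No - no valid derivation exists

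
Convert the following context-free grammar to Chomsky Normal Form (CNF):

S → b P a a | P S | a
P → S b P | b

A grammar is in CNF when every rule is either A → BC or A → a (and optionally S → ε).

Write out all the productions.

TB → b; TA → a; S → a; P → b; S → TB X0; X0 → P X1; X1 → TA TA; S → P S; P → S X2; X2 → TB P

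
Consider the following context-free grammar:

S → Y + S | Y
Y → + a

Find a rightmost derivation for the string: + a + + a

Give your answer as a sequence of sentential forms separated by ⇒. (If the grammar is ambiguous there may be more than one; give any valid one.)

S ⇒ Y + S ⇒ Y + Y ⇒ Y + + a ⇒ + a + + a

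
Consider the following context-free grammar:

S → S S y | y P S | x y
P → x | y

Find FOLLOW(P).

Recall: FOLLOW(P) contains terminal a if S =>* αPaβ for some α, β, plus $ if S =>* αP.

We compute FOLLOW(P) using the standard algorithm.
FOLLOW(S) starts with {$}.
FIRST(P) = {x, y}
FIRST(S) = {x, y}
FOLLOW(P) = {x, y}
FOLLOW(S) = {$, x, y}
Therefore, FOLLOW(P) = {x, y}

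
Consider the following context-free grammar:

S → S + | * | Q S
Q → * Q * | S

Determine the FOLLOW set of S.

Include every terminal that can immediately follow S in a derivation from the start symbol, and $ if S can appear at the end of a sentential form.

We compute FOLLOW(S) using the standard algorithm.
FOLLOW(S) starts with {$}.
FIRST(Q) = {*}
FIRST(S) = {*}
FOLLOW(Q) = {*}
FOLLOW(S) = {$, *, +}
Therefore, FOLLOW(S) = {$, *, +}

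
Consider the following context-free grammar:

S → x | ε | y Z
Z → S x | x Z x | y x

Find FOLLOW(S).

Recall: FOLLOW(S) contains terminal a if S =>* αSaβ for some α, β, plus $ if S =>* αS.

We compute FOLLOW(S) using the standard algorithm.
FOLLOW(S) starts with {$}.
FIRST(S) = {x, y, ε}
FIRST(Z) = {x, y}
FOLLOW(S) = {$, x}
FOLLOW(Z) = {$, x}
Therefore, FOLLOW(S) = {$, x}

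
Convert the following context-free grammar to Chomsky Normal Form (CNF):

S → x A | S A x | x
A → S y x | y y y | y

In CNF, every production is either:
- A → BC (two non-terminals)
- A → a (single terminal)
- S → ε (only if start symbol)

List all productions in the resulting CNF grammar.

TX → x; S → x; TY → y; A → y; S → TX A; S → S X0; X0 → A TX; A → S X1; X1 → TY TX; A → TY X2; X2 → TY TY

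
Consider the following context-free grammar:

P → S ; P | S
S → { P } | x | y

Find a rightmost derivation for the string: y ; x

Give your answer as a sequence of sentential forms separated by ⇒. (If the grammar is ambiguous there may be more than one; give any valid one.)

P ⇒ S ; P ⇒ S ; S ⇒ S ; x ⇒ y ; x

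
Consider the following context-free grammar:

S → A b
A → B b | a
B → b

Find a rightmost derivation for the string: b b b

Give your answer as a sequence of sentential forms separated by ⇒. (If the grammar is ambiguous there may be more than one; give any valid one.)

S ⇒ A b ⇒ B b b ⇒ b b b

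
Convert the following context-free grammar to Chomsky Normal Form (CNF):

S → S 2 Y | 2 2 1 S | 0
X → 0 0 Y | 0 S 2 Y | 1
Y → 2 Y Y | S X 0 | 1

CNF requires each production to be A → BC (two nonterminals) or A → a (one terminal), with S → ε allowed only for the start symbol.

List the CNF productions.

T2 → 2; T1 → 1; S → 0; T0 → 0; X → 1; Y → 1; S → S X0; X0 → T2 Y; S → T2 X1; X1 → T2 X2; X2 → T1 S; X → T0 X3; X3 → T0 Y; X → T0 X4; X4 → S X5; X5 → T2 Y; Y → T2 X6; X6 → Y Y; Y → S X7; X7 → X T0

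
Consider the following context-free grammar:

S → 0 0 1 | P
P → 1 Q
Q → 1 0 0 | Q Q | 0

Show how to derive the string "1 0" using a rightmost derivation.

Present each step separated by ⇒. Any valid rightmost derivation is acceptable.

S ⇒ P ⇒ 1 Q ⇒ 1 0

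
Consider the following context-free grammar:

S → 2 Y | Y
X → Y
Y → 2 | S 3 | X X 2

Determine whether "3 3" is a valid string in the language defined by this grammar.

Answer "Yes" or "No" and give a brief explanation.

No - no valid derivation exists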